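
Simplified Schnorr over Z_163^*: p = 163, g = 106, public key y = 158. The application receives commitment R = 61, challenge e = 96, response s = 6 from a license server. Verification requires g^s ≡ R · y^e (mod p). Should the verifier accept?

accept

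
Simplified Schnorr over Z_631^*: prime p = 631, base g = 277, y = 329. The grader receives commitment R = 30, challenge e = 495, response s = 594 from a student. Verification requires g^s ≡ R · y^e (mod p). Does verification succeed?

g^s mod p:
277^2 = 76729 ≡ 378
277^4 ≡ 378^2 = 142884 ≡ 278
277^8 ≡ 278^2 = 77284 ≡ 302
277^16 ≡ 302^2 = 91204 ≡ 340
277^32 ≡ 340^2 = 115600 ≡ 127
277^64 ≡ 127^2 = 16129 ≡ 354
277^128 ≡ 354^2 = 125316 ≡ 378
277^256 ≡ 378^2 = 142884 ≡ 278
277^512 ≡ 278^2 = 77284 ≡ 302
594 = 512 + 64 + 16 + 2, so 277^594 ≡ 302·354·340·378 ≡ 21 (mod 631)
R · y^e mod p:
329^2 = 108241 ≡ 340
329^4 ≡ 340^2 = 115600 ≡ 127
329^8 ≡ 127^2 = 16129 ≡ 354
329^16 ≡ 354^2 = 125316 ≡ 378
329^32 ≡ 378^2 = 142884 ≡ 278
329^64 ≡ 278^2 = 77284 ≡ 302
329^128 ≡ 302^2 = 91204 ≡ 340
329^256 ≡ 340^2 = 115600 ≡ 127
495 = 256 + 128 + 64 + 32 + 8 + 4 + 2 + 1, so 329^495 ≡ 127·340·302·278·354·127·340·329 ≡ 190 (mod 631)
30·190 = 5700 ≡ 21 (mod 631)
21 ≡ 21 (mod 631); signature holds.

passes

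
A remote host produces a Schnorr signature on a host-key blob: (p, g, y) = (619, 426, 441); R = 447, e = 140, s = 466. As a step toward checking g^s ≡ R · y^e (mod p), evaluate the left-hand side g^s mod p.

426^466 mod 619 = 579

579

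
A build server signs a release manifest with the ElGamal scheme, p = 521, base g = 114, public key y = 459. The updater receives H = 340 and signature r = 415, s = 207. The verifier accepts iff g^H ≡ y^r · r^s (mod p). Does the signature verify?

Left side g^H mod p:
114^2 = 12996 ≡ 492
114^4 ≡ 492^2 = 242064 ≡ 320
114^8 ≡ 320^2 = 102400 ≡ 284
114^16 ≡ 284^2 = 80656 ≡ 422
114^32 ≡ 422^2 = 178084 ≡ 423
114^64 ≡ 423^2 = 178929 ≡ 226
114^128 ≡ 226^2 = 51076 ≡ 18
114^256 ≡ 18^2 = 324
340 = 256 + 64 + 16 + 4, so 114^340 ≡ 324·226·422·320 ≡ 29 (mod 521)
Right side y^r · r^s mod p:
459^2 = 210681 ≡ 197
459^4 ≡ 197^2 = 38809 ≡ 255
459^8 ≡ 255^2 = 65025 ≡ 421
459^16 ≡ 421^2 = 177241 ≡ 101
459^32 ≡ 101^2 = 10201 ≡ 302
459^64 ≡ 302^2 = 91204 ≡ 29
459^128 ≡ 29^2 = 841 ≡ 320
459^256 ≡ 320^2 = 102400 ≡ 284
415 = 256 + 128 + 16 + 8 + 4 + 2 + 1, so 459^415 ≡ 284·320·101·421·255·197·459 ≡ 42 (mod 521)
415^2 = 172225 ≡ 295
415^4 ≡ 295^2 = 87025 ≡ 18
415^8 ≡ 18^2 = 324
415^16 ≡ 324^2 = 104976 ≡ 255
415^32 ≡ 255^2 = 65025 ≡ 421
415^64 ≡ 421^2 = 177241 ≡ 101
415^128 ≡ 101^2 = 10201 ≡ 302
207 = 128 + 64 + 8 + 4 + 2 + 1, so 415^207 ≡ 302·101·324·18·295·415 ≡ 231 (mod 521)
42·231 = 9702 ≡ 324 (mod 521)
29 ≠ 324, so verification fails.

does not verify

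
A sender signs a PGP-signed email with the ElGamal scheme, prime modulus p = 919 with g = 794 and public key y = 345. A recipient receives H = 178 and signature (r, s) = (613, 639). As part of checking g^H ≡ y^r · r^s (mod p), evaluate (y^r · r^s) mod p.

345^2 = 119025 ≡ 474
345^4 ≡ 474^2 = 224676 ≡ 440
345^8 ≡ 440^2 = 193600 ≡ 610
345^16 ≡ 610^2 = 372100 ≡ 824
345^32 ≡ 824^2 = 678976 ≡ 754
345^64 ≡ 754^2 = 568516 ≡ 574
345^128 ≡ 574^2 = 329476 ≡ 474
345^256 ≡ 474^2 = 224676 ≡ 440
345^512 ≡ 440^2 = 193600 ≡ 610
613 = 512 + 64 + 32 + 4 + 1, so 345^613 ≡ 610·574·754·440·345 ≡ 345 (mod 919)
613^2 = 375769 ≡ 817
613^4 ≡ 817^2 = 667489 ≡ 295
613^8 ≡ 295^2 = 87025 ≡ 639
613^16 ≡ 639^2 = 408321 ≡ 285
613^32 ≡ 285^2 = 81225 ≡ 353
613^64 ≡ 353^2 = 124609 ≡ 544
613^128 ≡ 544^2 = 295936 ≡ 18
613^256 ≡ 18^2 = 324
613^512 ≡ 324^2 = 104976 ≡ 210
639 = 512 + 64 + 32 + 16 + 8 + 4 + 2 + 1, so 613^639 ≡ 210·544·353·285·639·295·817·613 ≡ 312 (mod 919)
y^r · r^s ≡ 345·312 = 107640 ≡ 117 (mod 919)

117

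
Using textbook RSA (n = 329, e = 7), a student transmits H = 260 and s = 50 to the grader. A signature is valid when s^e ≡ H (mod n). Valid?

yes

Squares mod 329: s^1≡50, s^2≡197, s^4≡316
7 = 4 + 2 + 1, so s^7 ≡ 316·197·50 ≡ 260 (mod 329)
s^7 mod 329 = 260 matches H.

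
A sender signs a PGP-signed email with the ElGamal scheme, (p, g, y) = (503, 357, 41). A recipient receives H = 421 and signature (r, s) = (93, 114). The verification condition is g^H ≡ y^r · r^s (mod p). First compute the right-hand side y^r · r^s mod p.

Squares mod 503: 41^1≡41, 41^2≡172, 41^4≡410, 41^8≡98, 41^16≡47, 41^32≡197, 41^64≡78
93 = 64 + 16 + 8 + 4 + 1, so 41^93 ≡ 78·47·98·410·41 ≡ 430 (mod 503)
Squares mod 503: 93^1≡93, 93^2≡98, 93^4≡47, 93^8≡197, 93^16≡78, 93^32≡48, 93^64≡292
114 = 64 + 32 + 16 + 2, so 93^114 ≡ 292·48·78·98 ≡ 310 (mod 503)
y^r · r^s ≡ 430·310 = 133300 ≡ 5 (mod 503)

5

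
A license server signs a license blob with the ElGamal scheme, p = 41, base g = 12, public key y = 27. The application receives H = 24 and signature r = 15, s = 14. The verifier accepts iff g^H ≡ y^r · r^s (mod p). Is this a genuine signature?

Left side g^H mod p:
12^2 = 144 ≡ 21
12^4 ≡ 21^2 = 441 ≡ 31
12^8 ≡ 31^2 = 961 ≡ 18
12^16 ≡ 18^2 = 324 ≡ 37
24 = 16 + 8, so 12^24 ≡ 37·18 ≡ 10 (mod 41)
Right side y^r · r^s mod p:
27^2 = 729 ≡ 32
27^4 ≡ 32^2 = 1024 ≡ 40
27^8 ≡ 40^2 = 1600 ≡ 1
15 = 8 + 4 + 2 + 1, so 27^15 ≡ 1·40·32·27 ≡ 38 (mod 41)
15^2 = 225 ≡ 20
15^4 ≡ 20^2 = 400 ≡ 31
15^8 ≡ 31^2 = 961 ≡ 18
14 = 8 + 4 + 2, so 15^14 ≡ 18·31·20 ≡ 8 (mod 41)
38·8 = 304 ≡ 17 (mod 41)
10 ≠ 17, so verification fails.

forged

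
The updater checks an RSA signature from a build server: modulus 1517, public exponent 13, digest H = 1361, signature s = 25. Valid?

Squares mod 1517: s^1≡25, s^2≡625, s^4≡756, s^8≡1144
13 = 8 + 4 + 1, so s^13 ≡ 1144·756·25 ≡ 1316 (mod 1517)
s^13 mod 1517 = 1316, but H = 1361.

no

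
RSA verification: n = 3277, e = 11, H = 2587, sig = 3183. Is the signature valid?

sig^2 ≡ 3183^2 = 10131489 ≡ 2282
sig^4 ≡ 2282^2 = 5207524 ≡ 371
sig^8 ≡ 371^2 = 137641 ≡ 7
11 = 8 + 2 + 1, so sig^11 ≡ 7·2282·3183 ≡ 2587 (mod 3277)
2587 = H, so the signature checks out.

valid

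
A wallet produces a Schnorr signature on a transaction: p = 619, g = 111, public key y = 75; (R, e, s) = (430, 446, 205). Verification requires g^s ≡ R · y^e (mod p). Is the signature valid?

invalid

g^s mod p:
Squares mod 619: 111^1≡111, 111^2≡560, 111^4≡386, 111^8≡436, 111^16≡63, 111^32≡255, 111^64≡30, 111^128≡281
205 = 128 + 64 + 8 + 4 + 1, so 111^205 ≡ 281·30·436·386·111 ≡ 19 (mod 619)
R · y^e mod p:
Squares mod 619: 75^1≡75, 75^2≡54, 75^4≡440, 75^8≡472, 75^16≡563, 75^32≡41, 75^64≡443, 75^128≡26, 75^256≡57
446 = 256 + 128 + 32 + 16 + 8 + 4 + 2, so 75^446 ≡ 57·26·41·563·472·440·54 ≡ 53 (mod 619)
430·53 = 22790 ≡ 506 (mod 619)
19 ≠ 506; the check fails.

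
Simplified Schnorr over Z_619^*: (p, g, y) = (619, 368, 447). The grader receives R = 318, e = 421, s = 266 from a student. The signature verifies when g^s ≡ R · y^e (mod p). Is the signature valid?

valid

g^s mod p:
368^266 mod 619 = 281
R · y^e mod p:
447^421 mod 619 = 470
318·470 = 149460 ≡ 281 (mod 619)
281 ≡ 281 (mod 619); signature holds.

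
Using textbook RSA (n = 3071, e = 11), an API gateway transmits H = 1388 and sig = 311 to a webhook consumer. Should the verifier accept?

accept

sig^2 ≡ 311^2 = 96721 ≡ 1520
sig^4 ≡ 1520^2 = 2310400 ≡ 1008
sig^8 ≡ 1008^2 = 1016064 ≡ 2634
11 = 8 + 2 + 1, so sig^11 ≡ 2634·1520·311 ≡ 1388 (mod 3071)
Since 1388 equals the digest 1388, verification succeeds.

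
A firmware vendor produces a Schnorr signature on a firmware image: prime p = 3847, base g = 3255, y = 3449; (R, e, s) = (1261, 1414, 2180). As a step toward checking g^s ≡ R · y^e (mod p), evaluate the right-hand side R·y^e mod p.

2920

3449^2 = 11895601 ≡ 677
3449^4 ≡ 677^2 = 458329 ≡ 536
3449^8 ≡ 536^2 = 287296 ≡ 2618
3449^16 ≡ 2618^2 = 6853924 ≡ 2417
3449^32 ≡ 2417^2 = 5841889 ≡ 2143
3449^64 ≡ 2143^2 = 4592449 ≡ 2978
3449^128 ≡ 2978^2 = 8868484 ≡ 1149
3449^256 ≡ 1149^2 = 1320201 ≡ 680
3449^512 ≡ 680^2 = 462400 ≡ 760
3449^1024 ≡ 760^2 = 577600 ≡ 550
1414 = 1024 + 256 + 128 + 4 + 2, so 3449^1414 ≡ 550·680·1149·536·677 ≡ 344 (mod 3847)
R · y^e ≡ 1261·344 = 433784 ≡ 2920 (mod 3847)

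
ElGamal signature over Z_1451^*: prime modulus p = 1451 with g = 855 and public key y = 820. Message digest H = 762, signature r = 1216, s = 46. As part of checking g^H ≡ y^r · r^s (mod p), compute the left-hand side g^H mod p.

41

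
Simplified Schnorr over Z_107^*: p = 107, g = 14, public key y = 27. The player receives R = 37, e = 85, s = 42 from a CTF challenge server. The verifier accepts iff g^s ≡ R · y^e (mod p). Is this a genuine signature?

forged

g^s mod p:
14^42 mod 107 = 56
R · y^e mod p:
27^85 mod 107 = 57
37·57 = 2109 ≡ 76 (mod 107)
56 ≠ 76; the check fails.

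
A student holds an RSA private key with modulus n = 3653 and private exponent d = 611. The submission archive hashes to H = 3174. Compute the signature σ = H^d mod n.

H^2 ≡ 3174^2 = 10074276 ≡ 2955
H^4 ≡ 2955^2 = 8732025 ≡ 1355
H^8 ≡ 1355^2 = 1836025 ≡ 2219
H^16 ≡ 2219^2 = 4923961 ≡ 3370
H^32 ≡ 3370^2 = 11356900 ≡ 3376
H^64 ≡ 3376^2 = 11397376 ≡ 16
H^128 ≡ 16^2 = 256
H^256 ≡ 256^2 = 65536 ≡ 3435
H^512 ≡ 3435^2 = 11799225 ≡ 35
611 = 512 + 64 + 32 + 2 + 1, so H^611 ≡ 35·16·3376·2955·3174 ≡ 384 (mod 3653)

384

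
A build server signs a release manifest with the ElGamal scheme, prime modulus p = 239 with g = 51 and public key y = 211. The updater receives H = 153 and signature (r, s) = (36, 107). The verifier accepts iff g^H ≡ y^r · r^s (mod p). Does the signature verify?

verifies

Left side g^H mod p:
Squares mod 239: 51^1≡51, 51^2≡211, 51^4≡67, 51^8≡187, 51^16≡75, 51^32≡128, 51^64≡132, 51^128≡216
153 = 128 + 16 + 8 + 1, so 51^153 ≡ 216·75·187·51 ≡ 1 (mod 239)
Right side y^r · r^s mod p:
Squares mod 239: 211^1≡211, 211^2≡67, 211^4≡187, 211^8≡75, 211^16≡128, 211^32≡132
36 = 32 + 4, so 211^36 ≡ 132·187 ≡ 67 (mod 239)
Squares mod 239: 36^1≡36, 36^2≡101, 36^4≡163, 36^8≡40, 36^16≡166, 36^32≡71, 36^64≡22
107 = 64 + 32 + 8 + 2 + 1, so 36^107 ≡ 22·71·40·101·36 ≡ 132 (mod 239)
67·132 = 8844 ≡ 1 (mod 239)
1 ≡ 1 (mod 239), so the signature is genuine.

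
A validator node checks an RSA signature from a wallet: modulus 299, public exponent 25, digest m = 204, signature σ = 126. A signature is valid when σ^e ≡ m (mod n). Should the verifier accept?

accept

σ^2 ≡ 126^2 = 15876 ≡ 29
σ^4 ≡ 29^2 = 841 ≡ 243
σ^8 ≡ 243^2 = 59049 ≡ 146
σ^16 ≡ 146^2 = 21316 ≡ 87
25 = 16 + 8 + 1, so σ^25 ≡ 87·146·126 ≡ 204 (mod 299)
σ^25 mod 299 = 204 matches m.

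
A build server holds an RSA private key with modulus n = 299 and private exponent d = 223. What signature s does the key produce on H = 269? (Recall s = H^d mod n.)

H^2 ≡ 269^2 = 72361 ≡ 3
H^4 ≡ 3^2 = 9
H^8 ≡ 9^2 = 81
H^16 ≡ 81^2 = 6561 ≡ 282
H^32 ≡ 282^2 = 79524 ≡ 289
H^64 ≡ 289^2 = 83521 ≡ 100
H^128 ≡ 100^2 = 10000 ≡ 133
223 = 128 + 64 + 16 + 8 + 4 + 2 + 1, so H^223 ≡ 133·100·282·81·9·3·269 ≡ 48 (mod 299)

48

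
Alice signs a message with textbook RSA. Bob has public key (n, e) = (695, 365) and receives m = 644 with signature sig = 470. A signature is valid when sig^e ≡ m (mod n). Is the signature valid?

sig^2 ≡ 470^2 = 220900 ≡ 585
sig^4 ≡ 585^2 = 342225 ≡ 285
sig^8 ≡ 285^2 = 81225 ≡ 605
sig^16 ≡ 605^2 = 366025 ≡ 455
sig^32 ≡ 455^2 = 207025 ≡ 610
sig^64 ≡ 610^2 = 372100 ≡ 275
sig^128 ≡ 275^2 = 75625 ≡ 565
sig^256 ≡ 565^2 = 319225 ≡ 220
365 = 256 + 64 + 32 + 8 + 4 + 1, so sig^365 ≡ 220·275·610·605·285·470 ≡ 290 (mod 695)
290 ≠ 644, so verification fails.

invalid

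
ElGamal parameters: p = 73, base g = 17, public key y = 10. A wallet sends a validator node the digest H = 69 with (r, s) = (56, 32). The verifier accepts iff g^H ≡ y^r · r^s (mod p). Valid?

no

Left side g^H mod p:
17^2 = 289 ≡ 70
17^4 ≡ 70^2 = 4900 ≡ 9
17^8 ≡ 9^2 = 81 ≡ 8
17^16 ≡ 8^2 = 64
17^32 ≡ 64^2 = 4096 ≡ 8
17^64 ≡ 8^2 = 64
69 = 64 + 4 + 1, so 17^69 ≡ 64·9·17 ≡ 10 (mod 73)
Right side y^r · r^s mod p:
10^2 = 100 ≡ 27
10^4 ≡ 27^2 = 729 ≡ 72
10^8 ≡ 72^2 = 5184 ≡ 1
10^16 ≡ 1^2 = 1
10^32 ≡ 1^2 = 1
56 = 32 + 16 + 8, so 10^56 ≡ 1·1·1 ≡ 1 (mod 73)
56^2 = 3136 ≡ 70
56^4 ≡ 70^2 = 4900 ≡ 9
56^8 ≡ 9^2 = 81 ≡ 8
56^16 ≡ 8^2 = 64
56^32 ≡ 64^2 = 4096 ≡ 8
1·8 = 8 ≡ 8 (mod 73)
10 ≠ 8, so verification fails.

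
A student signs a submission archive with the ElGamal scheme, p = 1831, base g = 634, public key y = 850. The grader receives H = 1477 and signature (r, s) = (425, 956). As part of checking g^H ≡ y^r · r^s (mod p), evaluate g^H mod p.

551

Squares mod 1831: 634^1≡634, 634^2≡967, 634^4≡1279, 634^8≡758, 634^16≡1461, 634^32≡1406, 634^64≡1187, 634^128≡930, 634^256≡668, 634^512≡1291, 634^1024≡471
1477 = 1024 + 256 + 128 + 64 + 4 + 1, so 634^1477 ≡ 471·668·930·1187·1279·634 ≡ 551 (mod 1831)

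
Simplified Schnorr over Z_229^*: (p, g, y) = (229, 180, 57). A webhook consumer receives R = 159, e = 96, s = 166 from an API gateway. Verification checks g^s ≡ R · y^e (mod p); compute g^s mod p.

180^2 = 32400 ≡ 111
180^4 ≡ 111^2 = 12321 ≡ 184
180^8 ≡ 184^2 = 33856 ≡ 193
180^16 ≡ 193^2 = 37249 ≡ 151
180^32 ≡ 151^2 = 22801 ≡ 130
180^64 ≡ 130^2 = 16900 ≡ 183
180^128 ≡ 183^2 = 33489 ≡ 55
166 = 128 + 32 + 4 + 2, so 180^166 ≡ 55·130·184·111 ≡ 132 (mod 229)

132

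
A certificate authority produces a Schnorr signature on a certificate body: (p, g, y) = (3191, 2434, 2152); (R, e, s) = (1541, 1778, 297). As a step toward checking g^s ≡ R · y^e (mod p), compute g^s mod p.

342

2434^2 = 5924356 ≡ 1860
2434^4 ≡ 1860^2 = 3459600 ≡ 556
2434^8 ≡ 556^2 = 309136 ≡ 2800
2434^16 ≡ 2800^2 = 7840000 ≡ 2904
2434^32 ≡ 2904^2 = 8433216 ≡ 2594
2434^64 ≡ 2594^2 = 6728836 ≡ 2208
2434^128 ≡ 2208^2 = 4875264 ≡ 2607
2434^256 ≡ 2607^2 = 6796449 ≡ 2810
297 = 256 + 32 + 8 + 1, so 2434^297 ≡ 2810·2594·2800·2434 ≡ 342 (mod 3191)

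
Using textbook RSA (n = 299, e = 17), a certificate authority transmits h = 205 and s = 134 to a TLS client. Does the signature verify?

verifies

s^2 ≡ 134^2 = 17956 ≡ 16
s^4 ≡ 16^2 = 256
s^8 ≡ 256^2 = 65536 ≡ 55
s^16 ≡ 55^2 = 3025 ≡ 35
17 = 16 + 1, so s^17 ≡ 35·134 ≡ 205 (mod 299)
205 = h, so the signature checks out.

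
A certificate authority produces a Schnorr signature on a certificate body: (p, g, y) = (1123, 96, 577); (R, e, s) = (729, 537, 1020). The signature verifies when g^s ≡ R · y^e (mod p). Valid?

g^s mod p:
96^2 = 9216 ≡ 232
96^4 ≡ 232^2 = 53824 ≡ 1043
96^8 ≡ 1043^2 = 1087849 ≡ 785
96^16 ≡ 785^2 = 616225 ≡ 821
96^32 ≡ 821^2 = 674041 ≡ 241
96^64 ≡ 241^2 = 58081 ≡ 808
96^128 ≡ 808^2 = 652864 ≡ 401
96^256 ≡ 401^2 = 160801 ≡ 212
96^512 ≡ 212^2 = 44944 ≡ 24
1020 = 512 + 256 + 128 + 64 + 32 + 16 + 8 + 4, so 96^1020 ≡ 24·212·401·808·241·821·785·1043 ≡ 442 (mod 1123)
R · y^e mod p:
577^2 = 332929 ≡ 521
577^4 ≡ 521^2 = 271441 ≡ 798
577^8 ≡ 798^2 = 636804 ≡ 63
577^16 ≡ 63^2 = 3969 ≡ 600
577^32 ≡ 600^2 = 360000 ≡ 640
577^64 ≡ 640^2 = 409600 ≡ 828
577^128 ≡ 828^2 = 685584 ≡ 554
577^256 ≡ 554^2 = 306916 ≡ 337
577^512 ≡ 337^2 = 113569 ≡ 146
537 = 512 + 16 + 8 + 1, so 577^537 ≡ 146·600·63·577 ≡ 244 (mod 1123)
729·244 = 177876 ≡ 442 (mod 1123)
442 ≡ 442 (mod 1123); signature holds.

yes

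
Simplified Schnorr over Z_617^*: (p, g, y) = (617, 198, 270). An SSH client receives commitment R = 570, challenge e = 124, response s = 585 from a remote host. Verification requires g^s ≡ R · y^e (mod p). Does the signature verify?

verifies

g^s mod p:
198^2 = 39204 ≡ 333
198^4 ≡ 333^2 = 110889 ≡ 446
198^8 ≡ 446^2 = 198916 ≡ 242
198^16 ≡ 242^2 = 58564 ≡ 566
198^32 ≡ 566^2 = 320356 ≡ 133
198^64 ≡ 133^2 = 17689 ≡ 413
198^128 ≡ 413^2 = 170569 ≡ 277
198^256 ≡ 277^2 = 76729 ≡ 221
198^512 ≡ 221^2 = 48841 ≡ 98
585 = 512 + 64 + 8 + 1, so 198^585 ≡ 98·413·242·198 ≡ 252 (mod 617)
R · y^e mod p:
270^2 = 72900 ≡ 94
270^4 ≡ 94^2 = 8836 ≡ 198
270^8 ≡ 198^2 = 39204 ≡ 333
270^16 ≡ 333^2 = 110889 ≡ 446
270^32 ≡ 446^2 = 198916 ≡ 242
270^64 ≡ 242^2 = 58564 ≡ 566
124 = 64 + 32 + 16 + 8 + 4, so 270^124 ≡ 566·242·446·333·198 ≡ 546 (mod 617)
570·546 = 311220 ≡ 252 (mod 617)
252 ≡ 252 (mod 617); signature holds.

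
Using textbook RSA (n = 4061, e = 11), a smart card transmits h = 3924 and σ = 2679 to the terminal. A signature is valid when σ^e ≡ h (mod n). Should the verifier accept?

σ^2 ≡ 2679^2 = 7177041 ≡ 1254
σ^4 ≡ 1254^2 = 1572516 ≡ 909
σ^8 ≡ 909^2 = 826281 ≡ 1898
11 = 8 + 2 + 1, so σ^11 ≡ 1898·1254·2679 ≡ 1026 (mod 4061)
σ^11 mod 4061 = 1026, but h = 3924.

reject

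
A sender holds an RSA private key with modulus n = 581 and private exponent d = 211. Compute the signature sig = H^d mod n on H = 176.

99

H^2 ≡ 176^2 = 30976 ≡ 183
H^4 ≡ 183^2 = 33489 ≡ 372
H^8 ≡ 372^2 = 138384 ≡ 106
H^16 ≡ 106^2 = 11236 ≡ 197
H^32 ≡ 197^2 = 38809 ≡ 463
H^64 ≡ 463^2 = 214369 ≡ 561
H^128 ≡ 561^2 = 314721 ≡ 400
211 = 128 + 64 + 16 + 2 + 1, so H^211 ≡ 400·561·197·183·176 ≡ 99 (mod 581)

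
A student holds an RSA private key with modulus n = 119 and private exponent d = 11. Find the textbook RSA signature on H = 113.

29

H^11 mod 119 = 29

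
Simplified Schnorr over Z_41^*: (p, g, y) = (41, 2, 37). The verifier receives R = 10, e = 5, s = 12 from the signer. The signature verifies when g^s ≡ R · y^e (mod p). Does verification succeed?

g^s mod p:
Squares mod 41: 2^1≡2, 2^2≡4, 2^4≡16, 2^8≡10
12 = 8 + 4, so 2^12 ≡ 10·16 ≡ 37 (mod 41)
R · y^e mod p:
Squares mod 41: 37^1≡37, 37^2≡16, 37^4≡10
5 = 4 + 1, so 37^5 ≡ 10·37 ≡ 1 (mod 41)
10·1 = 10 ≡ 10 (mod 41)
37 ≠ 10; the check fails.

fails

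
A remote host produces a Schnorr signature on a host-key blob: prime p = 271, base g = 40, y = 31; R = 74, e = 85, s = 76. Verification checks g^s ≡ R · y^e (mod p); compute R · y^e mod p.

Squares mod 271: 31^1≡31, 31^2≡148, 31^4≡224, 31^8≡41, 31^16≡55, 31^32≡44, 31^64≡39
85 = 64 + 16 + 4 + 1, so 31^85 ≡ 39·55·224·31 ≡ 178 (mod 271)
R · y^e ≡ 74·178 = 13172 ≡ 164 (mod 271)

164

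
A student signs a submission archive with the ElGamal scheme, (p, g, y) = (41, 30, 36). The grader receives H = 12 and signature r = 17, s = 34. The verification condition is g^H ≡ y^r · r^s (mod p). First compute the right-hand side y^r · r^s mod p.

23

36^2 = 1296 ≡ 25
36^4 ≡ 25^2 = 625 ≡ 10
36^8 ≡ 10^2 = 100 ≡ 18
36^16 ≡ 18^2 = 324 ≡ 37
17 = 16 + 1, so 36^17 ≡ 37·36 ≡ 20 (mod 41)
17^2 = 289 ≡ 2
17^4 ≡ 2^2 = 4
17^8 ≡ 4^2 = 16
17^16 ≡ 16^2 = 256 ≡ 10
17^32 ≡ 10^2 = 100 ≡ 18
34 = 32 + 2, so 17^34 ≡ 18·2 ≡ 36 (mod 41)
y^r · r^s ≡ 20·36 = 720 ≡ 23 (mod 41)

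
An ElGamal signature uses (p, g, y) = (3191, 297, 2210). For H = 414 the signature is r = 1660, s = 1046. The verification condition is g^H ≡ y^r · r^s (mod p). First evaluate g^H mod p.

851

297^2 = 88209 ≡ 2052
297^4 ≡ 2052^2 = 4210704 ≡ 1775
297^8 ≡ 1775^2 = 3150625 ≡ 1108
297^16 ≡ 1108^2 = 1227664 ≡ 2320
297^32 ≡ 2320^2 = 5382400 ≡ 2374
297^64 ≡ 2374^2 = 5635876 ≡ 570
297^128 ≡ 570^2 = 324900 ≡ 2609
297^256 ≡ 2609^2 = 6806881 ≡ 478
414 = 256 + 128 + 16 + 8 + 4 + 2, so 297^414 ≡ 478·2609·2320·1108·1775·2052 ≡ 851 (mod 3191)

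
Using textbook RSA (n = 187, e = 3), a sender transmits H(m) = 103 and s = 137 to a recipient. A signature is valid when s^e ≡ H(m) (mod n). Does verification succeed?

passes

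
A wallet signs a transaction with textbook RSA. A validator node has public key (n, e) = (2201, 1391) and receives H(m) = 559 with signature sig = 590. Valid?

Squares mod 2201: sig^1≡590, sig^2≡342, sig^4≡311, sig^8≡2078, sig^16≡1923, sig^32≡249, sig^64≡373, sig^128≡466, sig^256≡1458, sig^512≡1799, sig^1024≡931
1391 = 1024 + 256 + 64 + 32 + 8 + 4 + 2 + 1, so sig^1391 ≡ 931·1458·373·249·2078·311·342·590 ≡ 559 (mod 2201)
sig^1391 mod 2201 = 559 matches H(m).

yes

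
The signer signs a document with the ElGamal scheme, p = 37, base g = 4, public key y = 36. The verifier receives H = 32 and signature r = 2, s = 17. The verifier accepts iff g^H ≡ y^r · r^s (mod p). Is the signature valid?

invalid

Left side g^H mod p:
Squares mod 37: 4^1≡4, 4^2≡16, 4^4≡34, 4^8≡9, 4^16≡7, 4^32≡12
4^32 ≡ 12 (mod 37)
Right side y^r · r^s mod p:
Squares mod 37: 36^1≡36, 36^2≡1
36^2 ≡ 1 (mod 37)
Squares mod 37: 2^1≡2, 2^2≡4, 2^4≡16, 2^8≡34, 2^16≡9
17 = 16 + 1, so 2^17 ≡ 9·2 ≡ 18 (mod 37)
1·18 = 18 ≡ 18 (mod 37)
12 ≠ 18, so verification fails.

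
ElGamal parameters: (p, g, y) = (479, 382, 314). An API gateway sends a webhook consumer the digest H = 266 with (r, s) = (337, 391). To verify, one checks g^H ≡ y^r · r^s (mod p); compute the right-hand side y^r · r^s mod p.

314^2 = 98596 ≡ 401
314^4 ≡ 401^2 = 160801 ≡ 336
314^8 ≡ 336^2 = 112896 ≡ 331
314^16 ≡ 331^2 = 109561 ≡ 349
314^32 ≡ 349^2 = 121801 ≡ 135
314^64 ≡ 135^2 = 18225 ≡ 23
314^128 ≡ 23^2 = 529 ≡ 50
314^256 ≡ 50^2 = 2500 ≡ 105
337 = 256 + 64 + 16 + 1, so 314^337 ≡ 105·23·349·314 ≡ 295 (mod 479)
337^2 = 113569 ≡ 46
337^4 ≡ 46^2 = 2116 ≡ 200
337^8 ≡ 200^2 = 40000 ≡ 243
337^16 ≡ 243^2 = 59049 ≡ 132
337^32 ≡ 132^2 = 17424 ≡ 180
337^64 ≡ 180^2 = 32400 ≡ 307
337^128 ≡ 307^2 = 94249 ≡ 365
337^256 ≡ 365^2 = 133225 ≡ 63
391 = 256 + 128 + 4 + 2 + 1, so 337^391 ≡ 63·365·200·46·337 ≡ 457 (mod 479)
y^r · r^s ≡ 295·457 = 134815 ≡ 216 (mod 479)

216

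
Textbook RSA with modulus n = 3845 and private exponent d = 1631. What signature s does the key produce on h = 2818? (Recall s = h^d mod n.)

h^2 ≡ 2818^2 = 7941124 ≡ 1199
h^4 ≡ 1199^2 = 1437601 ≡ 3416
h^8 ≡ 3416^2 = 11669056 ≡ 3326
h^16 ≡ 3326^2 = 11062276 ≡ 211
h^32 ≡ 211^2 = 44521 ≡ 2226
h^64 ≡ 2226^2 = 4955076 ≡ 2716
h^128 ≡ 2716^2 = 7376656 ≡ 1946
h^256 ≡ 1946^2 = 3786916 ≡ 3436
h^512 ≡ 3436^2 = 11806096 ≡ 1946
h^1024 ≡ 1946^2 = 3786916 ≡ 3436
1631 = 1024 + 512 + 64 + 16 + 8 + 4 + 2 + 1, so h^1631 ≡ 3436·1946·2716·211·3326·3416·1199·2818 ≡ 3267 (mod 3845)

3267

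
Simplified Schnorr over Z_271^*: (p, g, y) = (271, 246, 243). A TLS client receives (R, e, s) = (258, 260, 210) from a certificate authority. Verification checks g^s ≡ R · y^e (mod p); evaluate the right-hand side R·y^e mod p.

243^2 = 59049 ≡ 242
243^4 ≡ 242^2 = 58564 ≡ 28
243^8 ≡ 28^2 = 784 ≡ 242
243^16 ≡ 242^2 = 58564 ≡ 28
243^32 ≡ 28^2 = 784 ≡ 242
243^64 ≡ 242^2 = 58564 ≡ 28
243^128 ≡ 28^2 = 784 ≡ 242
243^256 ≡ 242^2 = 58564 ≡ 28
260 = 256 + 4, so 243^260 ≡ 28·28 ≡ 242 (mod 271)
R · y^e ≡ 258·242 = 62436 ≡ 106 (mod 271)

106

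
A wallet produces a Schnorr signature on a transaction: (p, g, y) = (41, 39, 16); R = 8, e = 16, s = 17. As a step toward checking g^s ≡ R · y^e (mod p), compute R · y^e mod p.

5

16^2 = 256 ≡ 10
16^4 ≡ 10^2 = 100 ≡ 18
16^8 ≡ 18^2 = 324 ≡ 37
16^16 ≡ 37^2 = 1369 ≡ 16
R · y^e ≡ 8·16 = 128 ≡ 5 (mod 41)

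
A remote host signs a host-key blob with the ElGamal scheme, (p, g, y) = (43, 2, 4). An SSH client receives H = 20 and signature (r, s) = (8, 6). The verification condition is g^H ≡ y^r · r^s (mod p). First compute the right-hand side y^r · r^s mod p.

4^2 = 16
4^4 ≡ 16^2 = 256 ≡ 41
4^8 ≡ 41^2 = 1681 ≡ 4
8^2 = 64 ≡ 21
8^4 ≡ 21^2 = 441 ≡ 11
6 = 4 + 2, so 8^6 ≡ 11·21 ≡ 16 (mod 43)
y^r · r^s ≡ 4·16 = 64 ≡ 21 (mod 43)

21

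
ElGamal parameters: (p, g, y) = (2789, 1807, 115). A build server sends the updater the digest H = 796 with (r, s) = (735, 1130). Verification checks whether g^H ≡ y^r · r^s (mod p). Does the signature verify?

Left side g^H mod p:
1807^2 = 3265249 ≡ 2119
1807^4 ≡ 2119^2 = 4490161 ≡ 2660
1807^8 ≡ 2660^2 = 7075600 ≡ 2696
1807^16 ≡ 2696^2 = 7268416 ≡ 282
1807^32 ≡ 282^2 = 79524 ≡ 1432
1807^64 ≡ 1432^2 = 2050624 ≡ 709
1807^128 ≡ 709^2 = 502681 ≡ 661
1807^256 ≡ 661^2 = 436921 ≡ 1837
1807^512 ≡ 1837^2 = 3374569 ≡ 2668
796 = 512 + 256 + 16 + 8 + 4, so 1807^796 ≡ 2668·1837·282·2696·2660 ≡ 890 (mod 2789)
Right side y^r · r^s mod p:
115^2 = 13225 ≡ 2069
115^4 ≡ 2069^2 = 4280761 ≡ 2435
115^8 ≡ 2435^2 = 5929225 ≡ 2600
115^16 ≡ 2600^2 = 6760000 ≡ 2253
115^32 ≡ 2253^2 = 5076009 ≡ 29
115^64 ≡ 29^2 = 841
115^128 ≡ 841^2 = 707281 ≡ 1664
115^256 ≡ 1664^2 = 2768896 ≡ 2208
115^512 ≡ 2208^2 = 4875264 ≡ 92
735 = 512 + 128 + 64 + 16 + 8 + 4 + 2 + 1, so 115^735 ≡ 92·1664·841·2253·2600·2435·2069·115 ≡ 2119 (mod 2789)
735^2 = 540225 ≡ 1948
735^4 ≡ 1948^2 = 3794704 ≡ 1664
735^8 ≡ 1664^2 = 2768896 ≡ 2208
735^16 ≡ 2208^2 = 4875264 ≡ 92
735^32 ≡ 92^2 = 8464 ≡ 97
735^64 ≡ 97^2 = 9409 ≡ 1042
735^128 ≡ 1042^2 = 1085764 ≡ 843
735^256 ≡ 843^2 = 710649 ≡ 2243
735^512 ≡ 2243^2 = 5031049 ≡ 2482
735^1024 ≡ 2482^2 = 6160324 ≡ 2212
1130 = 1024 + 64 + 32 + 8 + 2, so 735^1130 ≡ 2212·1042·97·2208·1948 ≡ 1747 (mod 2789)
2119·1747 = 3701893 ≡ 890 (mod 2789)
890 ≡ 890 (mod 2789), so the signature is genuine.

verifies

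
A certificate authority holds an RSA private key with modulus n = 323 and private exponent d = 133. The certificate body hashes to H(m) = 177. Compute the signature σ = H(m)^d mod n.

(H(m))^2 ≡ 177^2 = 31329 ≡ 321
(H(m))^4 ≡ 321^2 = 103041 ≡ 4
(H(m))^8 ≡ 4^2 = 16
(H(m))^16 ≡ 16^2 = 256
(H(m))^32 ≡ 256^2 = 65536 ≡ 290
(H(m))^64 ≡ 290^2 = 84100 ≡ 120
(H(m))^128 ≡ 120^2 = 14400 ≡ 188
133 = 128 + 4 + 1, so (H(m))^133 ≡ 188·4·177 ≡ 28 (mod 323)

28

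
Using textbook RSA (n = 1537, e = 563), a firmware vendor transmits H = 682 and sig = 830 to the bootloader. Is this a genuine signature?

Squares mod 1537: sig^1≡830, sig^2≡324, sig^4≡460, sig^8≡1031, sig^16≡894, sig^32≡1533, sig^64≡16, sig^128≡256, sig^256≡982, sig^512≡625
563 = 512 + 32 + 16 + 2 + 1, so sig^563 ≡ 625·1533·894·324·830 ≡ 351 (mod 1537)
The recovered value 351 does not match the digest 682.

forged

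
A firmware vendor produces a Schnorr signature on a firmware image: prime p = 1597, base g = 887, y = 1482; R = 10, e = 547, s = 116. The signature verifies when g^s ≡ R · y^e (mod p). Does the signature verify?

does not verify

g^s mod p:
Squares mod 1597: 887^1≡887, 887^2≡1045, 887^4≡1274, 887^8≡524, 887^16≡1489, 887^32≡485, 887^64≡466
116 = 64 + 32 + 16 + 4, so 887^116 ≡ 466·485·1489·1274 ≡ 957 (mod 1597)
R · y^e mod p:
Squares mod 1597: 1482^1≡1482, 1482^2≡449, 1482^4≡379, 1482^8≡1508, 1482^16≡1533, 1482^32≡902, 1482^64≡731, 1482^128≡963, 1482^256≡1109, 1482^512≡191
547 = 512 + 32 + 2 + 1, so 1482^547 ≡ 191·902·449·1482 ≡ 806 (mod 1597)
10·806 = 8060 ≡ 75 (mod 1597)
957 ≠ 75; the check fails.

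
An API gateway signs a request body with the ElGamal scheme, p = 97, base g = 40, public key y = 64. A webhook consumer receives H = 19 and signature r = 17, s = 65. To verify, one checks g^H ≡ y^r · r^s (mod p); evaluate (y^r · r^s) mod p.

64^2 = 4096 ≡ 22
64^4 ≡ 22^2 = 484 ≡ 96
64^8 ≡ 96^2 = 9216 ≡ 1
64^16 ≡ 1^2 = 1
17 = 16 + 1, so 64^17 ≡ 1·64 ≡ 64 (mod 97)
17^2 = 289 ≡ 95
17^4 ≡ 95^2 = 9025 ≡ 4
17^8 ≡ 4^2 = 16
17^16 ≡ 16^2 = 256 ≡ 62
17^32 ≡ 62^2 = 3844 ≡ 61
17^64 ≡ 61^2 = 3721 ≡ 35
65 = 64 + 1, so 17^65 ≡ 35·17 ≡ 13 (mod 97)
y^r · r^s ≡ 64·13 = 832 ≡ 56 (mod 97)

56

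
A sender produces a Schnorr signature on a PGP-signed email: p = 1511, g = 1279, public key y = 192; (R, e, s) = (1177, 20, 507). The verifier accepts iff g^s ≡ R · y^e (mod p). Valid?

g^s mod p:
Squares mod 1511: 1279^1≡1279, 1279^2≡939, 1279^4≡808, 1279^8≡112, 1279^16≡456, 1279^32≡929, 1279^64≡260, 1279^128≡1116, 1279^256≡392
507 = 256 + 128 + 64 + 32 + 16 + 8 + 2 + 1, so 1279^507 ≡ 392·1116·260·929·456·112·939·1279 ≡ 432 (mod 1511)
R · y^e mod p:
Squares mod 1511: 192^1≡192, 192^2≡600, 192^4≡382, 192^8≡868, 192^16≡946
20 = 16 + 4, so 192^20 ≡ 946·382 ≡ 243 (mod 1511)
1177·243 = 286011 ≡ 432 (mod 1511)
432 ≡ 432 (mod 1511); signature holds.

yes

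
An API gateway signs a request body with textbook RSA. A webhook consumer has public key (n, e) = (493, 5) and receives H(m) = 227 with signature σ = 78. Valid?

σ^2 ≡ 78^2 = 6084 ≡ 168
σ^4 ≡ 168^2 = 28224 ≡ 123
5 = 4 + 1, so σ^5 ≡ 123·78 ≡ 227 (mod 493)
Since 227 equals the digest 227, verification succeeds.

yes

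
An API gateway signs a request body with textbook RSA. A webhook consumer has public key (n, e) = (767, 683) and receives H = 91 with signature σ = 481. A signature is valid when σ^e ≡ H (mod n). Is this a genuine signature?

forged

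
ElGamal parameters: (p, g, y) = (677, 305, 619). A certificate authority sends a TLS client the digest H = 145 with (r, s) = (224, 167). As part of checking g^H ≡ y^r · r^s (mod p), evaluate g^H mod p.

Squares mod 677: 305^1≡305, 305^2≡276, 305^4≡352, 305^8≡13, 305^16≡169, 305^32≡127, 305^64≡558, 305^128≡621
145 = 128 + 16 + 1, so 305^145 ≡ 621·169·305 ≡ 208 (mod 677)

208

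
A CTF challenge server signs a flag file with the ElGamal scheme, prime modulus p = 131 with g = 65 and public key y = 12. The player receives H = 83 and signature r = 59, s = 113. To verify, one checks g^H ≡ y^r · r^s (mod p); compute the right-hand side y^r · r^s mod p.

121

12^2 = 144 ≡ 13
12^4 ≡ 13^2 = 169 ≡ 38
12^8 ≡ 38^2 = 1444 ≡ 3
12^16 ≡ 3^2 = 9
12^32 ≡ 9^2 = 81
59 = 32 + 16 + 8 + 2 + 1, so 12^59 ≡ 81·9·3·13·12 ≡ 48 (mod 131)
59^2 = 3481 ≡ 75
59^4 ≡ 75^2 = 5625 ≡ 123
59^8 ≡ 123^2 = 15129 ≡ 64
59^16 ≡ 64^2 = 4096 ≡ 35
59^32 ≡ 35^2 = 1225 ≡ 46
59^64 ≡ 46^2 = 2116 ≡ 20
113 = 64 + 32 + 16 + 1, so 59^113 ≡ 20·46·35·59 ≡ 38 (mod 131)
y^r · r^s ≡ 48·38 = 1824 ≡ 121 (mod 131)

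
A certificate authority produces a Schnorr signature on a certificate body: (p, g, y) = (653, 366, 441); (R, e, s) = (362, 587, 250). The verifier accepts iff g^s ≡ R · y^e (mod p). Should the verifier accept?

accept

g^s mod p:
Squares mod 653: 366^1≡366, 366^2≡91, 366^4≡445, 366^8≡166, 366^16≡130, 366^32≡575, 366^64≡207, 366^128≡404
250 = 128 + 64 + 32 + 16 + 8 + 2, so 366^250 ≡ 404·207·575·130·166·91 ≡ 359 (mod 653)
R · y^e mod p:
Squares mod 653: 441^1≡441, 441^2≡540, 441^4≡362, 441^8≡444, 441^16≡583, 441^32≡329, 441^64≡496, 441^128≡488, 441^256≡452, 441^512≡568
587 = 512 + 64 + 8 + 2 + 1, so 441^587 ≡ 568·496·444·540·441 ≡ 378 (mod 653)
362·378 = 136836 ≡ 359 (mod 653)
359 ≡ 359 (mod 653); signature holds.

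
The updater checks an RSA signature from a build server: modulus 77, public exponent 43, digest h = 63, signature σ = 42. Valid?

no

σ^2 ≡ 42^2 = 1764 ≡ 70
σ^4 ≡ 70^2 = 4900 ≡ 49
σ^8 ≡ 49^2 = 2401 ≡ 14
σ^16 ≡ 14^2 = 196 ≡ 42
σ^32 ≡ 42^2 = 1764 ≡ 70
43 = 32 + 8 + 2 + 1, so σ^43 ≡ 70·14·70·42 ≡ 14 (mod 77)
σ^43 mod 77 = 14, but h = 63.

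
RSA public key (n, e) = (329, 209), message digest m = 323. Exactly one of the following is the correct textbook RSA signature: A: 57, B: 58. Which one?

Candidate A: 57^2 = 3249 ≡ 288; 57^4 ≡ 288^2 = 82944 ≡ 36; 57^8 ≡ 36^2 = 1296 ≡ 309; 57^16 ≡ 309^2 = 95481 ≡ 71; 57^32 ≡ 71^2 = 5041 ≡ 106; 57^64 ≡ 106^2 = 11236 ≡ 50; 57^128 ≡ 50^2 = 2500 ≡ 197; 209 = 128 + 64 + 16 + 1, so 57^209 ≡ 197·50·71·57 ≡ 323 (mod 329)
  → matches m = 323
Candidate B: 58^2 = 3364 ≡ 74; 58^4 ≡ 74^2 = 5476 ≡ 212; 58^8 ≡ 212^2 = 44944 ≡ 200; 58^16 ≡ 200^2 = 40000 ≡ 191; 58^32 ≡ 191^2 = 36481 ≡ 291; 58^64 ≡ 291^2 = 84681 ≡ 128; 58^128 ≡ 128^2 = 16384 ≡ 263; 209 = 128 + 64 + 16 + 1, so 58^209 ≡ 263·128·191·58 ≡ 67 (mod 329)

A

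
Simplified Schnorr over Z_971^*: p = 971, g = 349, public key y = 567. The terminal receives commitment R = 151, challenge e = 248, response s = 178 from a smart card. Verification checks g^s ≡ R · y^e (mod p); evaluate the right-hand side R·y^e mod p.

567^2 = 321489 ≡ 88
567^4 ≡ 88^2 = 7744 ≡ 947
567^8 ≡ 947^2 = 896809 ≡ 576
567^16 ≡ 576^2 = 331776 ≡ 665
567^32 ≡ 665^2 = 442225 ≡ 420
567^64 ≡ 420^2 = 176400 ≡ 649
567^128 ≡ 649^2 = 421201 ≡ 758
248 = 128 + 64 + 32 + 16 + 8, so 567^248 ≡ 758·649·420·665·576 ≡ 276 (mod 971)
R · y^e ≡ 151·276 = 41676 ≡ 894 (mod 971)

894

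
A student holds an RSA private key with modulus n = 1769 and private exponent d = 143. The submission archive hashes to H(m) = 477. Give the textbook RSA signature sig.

Squares mod 1769: (H(m))^1≡477, (H(m))^2≡1097, (H(m))^4≡489, (H(m))^8≡306, (H(m))^16≡1648, (H(m))^32≡489, (H(m))^64≡306, (H(m))^128≡1648
143 = 128 + 8 + 4 + 2 + 1, so (H(m))^143 ≡ 1648·306·489·1097·477 ≡ 1414 (mod 1769)

1414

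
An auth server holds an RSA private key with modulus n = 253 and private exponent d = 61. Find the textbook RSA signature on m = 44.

m^2 ≡ 44^2 = 1936 ≡ 165
m^4 ≡ 165^2 = 27225 ≡ 154
m^8 ≡ 154^2 = 23716 ≡ 187
m^16 ≡ 187^2 = 34969 ≡ 55
m^32 ≡ 55^2 = 3025 ≡ 242
61 = 32 + 16 + 8 + 4 + 1, so m^61 ≡ 242·55·187·154·44 ≡ 143 (mod 253)

143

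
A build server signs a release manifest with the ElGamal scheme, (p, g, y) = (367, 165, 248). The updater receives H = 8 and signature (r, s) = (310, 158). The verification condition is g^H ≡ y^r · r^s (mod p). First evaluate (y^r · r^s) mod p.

248^2 = 61504 ≡ 215
248^4 ≡ 215^2 = 46225 ≡ 350
248^8 ≡ 350^2 = 122500 ≡ 289
248^16 ≡ 289^2 = 83521 ≡ 212
248^32 ≡ 212^2 = 44944 ≡ 170
248^64 ≡ 170^2 = 28900 ≡ 274
248^128 ≡ 274^2 = 75076 ≡ 208
248^256 ≡ 208^2 = 43264 ≡ 325
310 = 256 + 32 + 16 + 4 + 2, so 248^310 ≡ 325·170·212·350·215 ≡ 356 (mod 367)
310^2 = 96100 ≡ 313
310^4 ≡ 313^2 = 97969 ≡ 347
310^8 ≡ 347^2 = 120409 ≡ 33
310^16 ≡ 33^2 = 1089 ≡ 355
310^32 ≡ 355^2 = 126025 ≡ 144
310^64 ≡ 144^2 = 20736 ≡ 184
310^128 ≡ 184^2 = 33856 ≡ 92
158 = 128 + 16 + 8 + 4 + 2, so 310^158 ≡ 92·355·33·347·313 ≡ 244 (mod 367)
y^r · r^s ≡ 356·244 = 86864 ≡ 252 (mod 367)

252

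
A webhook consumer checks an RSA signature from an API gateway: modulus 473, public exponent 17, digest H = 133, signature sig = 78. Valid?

yes

sig^2 ≡ 78^2 = 6084 ≡ 408
sig^4 ≡ 408^2 = 166464 ≡ 441
sig^8 ≡ 441^2 = 194481 ≡ 78
sig^16 ≡ 78^2 = 6084 ≡ 408
17 = 16 + 1, so sig^17 ≡ 408·78 ≡ 133 (mod 473)
sig^17 mod 473 = 133 matches H.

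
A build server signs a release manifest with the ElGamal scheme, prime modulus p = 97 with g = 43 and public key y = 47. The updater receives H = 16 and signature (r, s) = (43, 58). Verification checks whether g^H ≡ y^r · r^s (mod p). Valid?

Left side g^H mod p:
Squares mod 97: 43^1≡43, 43^2≡6, 43^4≡36, 43^8≡35, 43^16≡61
43^16 ≡ 61 (mod 97)
Right side y^r · r^s mod p:
Squares mod 97: 47^1≡47, 47^2≡75, 47^4≡96, 47^8≡1, 47^16≡1, 47^32≡1
43 = 32 + 8 + 2 + 1, so 47^43 ≡ 1·1·75·47 ≡ 33 (mod 97)
Squares mod 97: 43^1≡43, 43^2≡6, 43^4≡36, 43^8≡35, 43^16≡61, 43^32≡35
58 = 32 + 16 + 8 + 2, so 43^58 ≡ 35·61·35·6 ≡ 16 (mod 97)
33·16 = 528 ≡ 43 (mod 97)
61 ≠ 43, so verification fails.

no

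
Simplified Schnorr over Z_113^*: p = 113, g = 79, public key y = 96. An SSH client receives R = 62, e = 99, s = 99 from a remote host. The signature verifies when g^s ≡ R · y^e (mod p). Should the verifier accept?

g^s mod p:
79^99 mod 113 = 86
R · y^e mod p:
96^99 mod 113 = 70
62·70 = 4340 ≡ 46 (mod 113)
86 ≠ 46; the check fails.

reject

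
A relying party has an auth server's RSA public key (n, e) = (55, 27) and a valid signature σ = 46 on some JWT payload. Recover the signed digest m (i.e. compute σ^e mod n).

σ^2 ≡ 46^2 = 2116 ≡ 26
σ^4 ≡ 26^2 = 676 ≡ 16
σ^8 ≡ 16^2 = 256 ≡ 36
σ^16 ≡ 36^2 = 1296 ≡ 31
27 = 16 + 8 + 2 + 1, so σ^27 ≡ 31·36·26·46 ≡ 51 (mod 55)

51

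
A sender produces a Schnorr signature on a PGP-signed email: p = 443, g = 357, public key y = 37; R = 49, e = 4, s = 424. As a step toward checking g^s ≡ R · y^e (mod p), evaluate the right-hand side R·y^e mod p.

37^2 = 1369 ≡ 40
37^4 ≡ 40^2 = 1600 ≡ 271
R · y^e ≡ 49·271 = 13279 ≡ 432 (mod 443)

432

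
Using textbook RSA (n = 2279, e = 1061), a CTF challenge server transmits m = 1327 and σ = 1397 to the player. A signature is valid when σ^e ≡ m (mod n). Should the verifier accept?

σ^1061 mod 2279 = 1239
1239 ≠ 1327, so verification fails.

reject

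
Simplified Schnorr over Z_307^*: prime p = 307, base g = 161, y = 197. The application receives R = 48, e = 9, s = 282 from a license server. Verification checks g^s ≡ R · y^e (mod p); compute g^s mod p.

161^2 = 25921 ≡ 133
161^4 ≡ 133^2 = 17689 ≡ 190
161^8 ≡ 190^2 = 36100 ≡ 181
161^16 ≡ 181^2 = 32761 ≡ 219
161^32 ≡ 219^2 = 47961 ≡ 69
161^64 ≡ 69^2 = 4761 ≡ 156
161^128 ≡ 156^2 = 24336 ≡ 83
161^256 ≡ 83^2 = 6889 ≡ 135
282 = 256 + 16 + 8 + 2, so 161^282 ≡ 135·219·181·133 ≡ 145 (mod 307)

145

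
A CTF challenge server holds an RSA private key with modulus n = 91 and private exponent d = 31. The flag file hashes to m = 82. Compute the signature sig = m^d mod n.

m^2 ≡ 82^2 = 6724 ≡ 81
m^4 ≡ 81^2 = 6561 ≡ 9
m^8 ≡ 9^2 = 81
m^16 ≡ 81^2 = 6561 ≡ 9
31 = 16 + 8 + 4 + 2 + 1, so m^31 ≡ 9·81·9·81·82 ≡ 82 (mod 91)

82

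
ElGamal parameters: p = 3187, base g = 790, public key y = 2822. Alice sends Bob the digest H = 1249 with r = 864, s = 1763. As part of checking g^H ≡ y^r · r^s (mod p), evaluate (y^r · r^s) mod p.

Squares mod 3187: 2822^1≡2822, 2822^2≡2558, 2822^4≡453, 2822^8≡1241, 2822^16≡760, 2822^32≡753, 2822^64≡2910, 2822^128≡241, 2822^256≡715, 2822^512≡1305
864 = 512 + 256 + 64 + 32, so 2822^864 ≡ 1305·715·2910·753 ≡ 1176 (mod 3187)
Squares mod 3187: 864^1≡864, 864^2≡738, 864^4≡2854, 864^8≡2531, 864^16≡91, 864^32≡1907, 864^64≡282, 864^128≡3036, 864^256≡492, 864^512≡3039, 864^1024≡2782
1763 = 1024 + 512 + 128 + 64 + 32 + 2 + 1, so 864^1763 ≡ 2782·3039·3036·282·1907·738·864 ≡ 1043 (mod 3187)
y^r · r^s ≡ 1176·1043 = 1226568 ≡ 2760 (mod 3187)

2760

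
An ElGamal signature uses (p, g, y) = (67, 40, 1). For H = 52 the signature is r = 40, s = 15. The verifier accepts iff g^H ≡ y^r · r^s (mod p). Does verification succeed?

Left side g^H mod p:
40^52 mod 67 = 9
Right side y^r · r^s mod p:
1^40 mod 67 = 1
40^15 mod 67 = 64
1·64 = 64 ≡ 64 (mod 67)
9 ≠ 64, so verification fails.

fails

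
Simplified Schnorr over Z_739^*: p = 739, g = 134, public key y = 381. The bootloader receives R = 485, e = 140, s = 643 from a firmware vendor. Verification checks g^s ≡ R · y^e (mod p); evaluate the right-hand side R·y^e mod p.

Squares mod 739: 381^1≡381, 381^2≡317, 381^4≡724, 381^8≡225, 381^16≡373, 381^32≡197, 381^64≡381, 381^128≡317
140 = 128 + 8 + 4, so 381^140 ≡ 317·225·724 ≡ 197 (mod 739)
R · y^e ≡ 485·197 = 95545 ≡ 214 (mod 739)

214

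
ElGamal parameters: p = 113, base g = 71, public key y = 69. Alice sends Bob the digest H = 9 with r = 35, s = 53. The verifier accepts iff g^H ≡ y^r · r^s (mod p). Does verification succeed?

Left side g^H mod p:
71^2 = 5041 ≡ 69
71^4 ≡ 69^2 = 4761 ≡ 15
71^8 ≡ 15^2 = 225 ≡ 112
9 = 8 + 1, so 71^9 ≡ 112·71 ≡ 42 (mod 113)
Right side y^r · r^s mod p:
69^2 = 4761 ≡ 15
69^4 ≡ 15^2 = 225 ≡ 112
69^8 ≡ 112^2 = 12544 ≡ 1
69^16 ≡ 1^2 = 1
69^32 ≡ 1^2 = 1
35 = 32 + 2 + 1, so 69^35 ≡ 1·15·69 ≡ 18 (mod 113)
35^2 = 1225 ≡ 95
35^4 ≡ 95^2 = 9025 ≡ 98
35^8 ≡ 98^2 = 9604 ≡ 112
35^16 ≡ 112^2 = 12544 ≡ 1
35^32 ≡ 1^2 = 1
53 = 32 + 16 + 4 + 1, so 35^53 ≡ 1·1·98·35 ≡ 40 (mod 113)
18·40 = 720 ≡ 42 (mod 113)
42 ≡ 42 (mod 113), so the signature is genuine.

passes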